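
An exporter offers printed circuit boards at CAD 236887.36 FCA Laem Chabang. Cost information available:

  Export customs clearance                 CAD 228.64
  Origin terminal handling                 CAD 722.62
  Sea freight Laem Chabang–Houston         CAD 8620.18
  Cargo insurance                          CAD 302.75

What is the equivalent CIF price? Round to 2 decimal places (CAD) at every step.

Not relevant to the conversion: export clearance — on the seller under both FCA and CIF; already in the FCA price and stays in the CIF price.
From FCA to CIF, the seller additionally bears: origin terminal, freight, insurance.
CIF price = 236887.36 + 722.62 + 8620.18 + 302.75 = 246532.91

CIF price: CAD 246532.91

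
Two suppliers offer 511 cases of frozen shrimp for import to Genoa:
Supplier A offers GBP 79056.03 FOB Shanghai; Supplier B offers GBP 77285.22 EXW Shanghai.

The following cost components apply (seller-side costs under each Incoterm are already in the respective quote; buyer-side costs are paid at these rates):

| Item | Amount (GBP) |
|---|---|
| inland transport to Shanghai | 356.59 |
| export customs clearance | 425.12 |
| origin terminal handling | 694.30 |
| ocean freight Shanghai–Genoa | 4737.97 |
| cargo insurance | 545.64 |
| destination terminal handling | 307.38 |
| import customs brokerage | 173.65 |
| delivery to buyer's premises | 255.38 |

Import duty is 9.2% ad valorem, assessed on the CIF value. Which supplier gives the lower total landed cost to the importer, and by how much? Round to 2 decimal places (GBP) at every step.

Supplier B is cheaper by GBP 321.92

Supplier A (FOB):
CIF value = FOB price + freight + insurance = 79056.03 + 4737.97 + 545.64 = 84339.64
Import duty = 84339.64 × 9.2% = 7759.25
Buyer bears (A): 4737.97 + 545.64 + 307.38 + 173.65 + 255.38 = 6020.02
Landed cost (A) = invoice 79056.03 + 6020.02 + duty 7759.25 = 92835.30
Supplier B (EXW):
CIF value = EXW price + inland to port + export clearance + origin terminal + freight + insurance = 77285.22 + 356.59 + 425.12 + 694.30 + 4737.97 + 545.64 = 84044.84
Import duty = 84044.84 × 9.2% = 7732.13
Buyer bears (B): 356.59 + 425.12 + 694.30 + 4737.97 + 545.64 + 307.38 + 173.65 + 255.38 = 7496.03
Landed cost (B) = invoice 77285.22 + 7496.03 + duty 7732.13 = 92513.38
Difference = |92835.30 − 92513.38| = 321.92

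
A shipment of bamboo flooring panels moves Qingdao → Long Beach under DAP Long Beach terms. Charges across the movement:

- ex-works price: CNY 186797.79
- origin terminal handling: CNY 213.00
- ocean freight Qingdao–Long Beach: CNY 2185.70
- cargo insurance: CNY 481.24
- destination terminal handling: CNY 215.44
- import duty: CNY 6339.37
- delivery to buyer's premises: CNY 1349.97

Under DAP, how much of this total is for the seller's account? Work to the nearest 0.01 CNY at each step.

DAP: the seller bears all costs to the named destination except import duty and clearance.
Seller's account: goods 186797.79 + origin terminal 213.00 + freight 2185.70 + insurance 481.24 + destination terminal 215.44 + delivery 1349.97 = 191243.14
Buyer's account: duty 6339.37 = 6339.37

Seller's account: CNY 191243.14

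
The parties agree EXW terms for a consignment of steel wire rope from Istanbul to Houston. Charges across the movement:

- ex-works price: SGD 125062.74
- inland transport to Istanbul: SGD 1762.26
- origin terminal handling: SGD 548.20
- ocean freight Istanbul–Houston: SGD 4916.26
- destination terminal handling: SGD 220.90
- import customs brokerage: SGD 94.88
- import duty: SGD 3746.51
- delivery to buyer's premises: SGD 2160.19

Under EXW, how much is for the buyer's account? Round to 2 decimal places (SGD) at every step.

Buyer's account: SGD 13449.20

EXW: the seller makes goods available at their premises; the buyer bears all onward costs.
Seller's account: goods 125062.74 = 125062.74
Buyer's account: inland to port 1762.26 + origin terminal 548.20 + freight 4916.26 + destination terminal 220.90 + brokerage 94.88 + duty 3746.51 + delivery 2160.19 = 13449.20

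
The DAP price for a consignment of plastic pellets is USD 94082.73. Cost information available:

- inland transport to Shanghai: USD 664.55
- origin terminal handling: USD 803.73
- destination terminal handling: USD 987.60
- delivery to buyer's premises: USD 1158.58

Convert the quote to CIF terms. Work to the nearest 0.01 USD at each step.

CIF price: USD 91936.55

Not relevant to the conversion: inland to port, origin terminal — on the seller under both DAP and CIF; already in the DAP price and stays in the CIF price.
From DAP to CIF, the seller no longer bears: destination terminal, delivery.
CIF price = 94082.73 − 987.60 − 1158.58 = 91936.55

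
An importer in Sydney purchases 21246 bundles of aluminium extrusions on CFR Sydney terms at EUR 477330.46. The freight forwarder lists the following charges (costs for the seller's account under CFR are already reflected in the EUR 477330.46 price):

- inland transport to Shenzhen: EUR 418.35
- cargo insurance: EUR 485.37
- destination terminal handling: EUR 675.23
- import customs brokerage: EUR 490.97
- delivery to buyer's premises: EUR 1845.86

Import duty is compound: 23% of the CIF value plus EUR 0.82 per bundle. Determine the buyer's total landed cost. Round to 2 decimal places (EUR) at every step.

CFR: the seller pays costs through ocean freight to the destination port, but not insurance.
Already in the invoice (seller's account under CFR): inland to port — exclude.
CIF value = CFR price + insurance = 477330.46 + 485.37 = 477815.83
Ad valorem component: 477815.83 × 23% = 109897.64
Specific component: 21246 × 0.82 = 17421.72
Import duty = 109897.64 + 17421.72 = 127319.36
Buyer bears: insurance 485.37 + destination terminal 675.23 + brokerage 490.97 + delivery 1845.86 + duty 127319.36 = 130816.79
Landed cost = invoice 477330.46 + 130816.79 = 608147.25

Total landed cost: EUR 608147.25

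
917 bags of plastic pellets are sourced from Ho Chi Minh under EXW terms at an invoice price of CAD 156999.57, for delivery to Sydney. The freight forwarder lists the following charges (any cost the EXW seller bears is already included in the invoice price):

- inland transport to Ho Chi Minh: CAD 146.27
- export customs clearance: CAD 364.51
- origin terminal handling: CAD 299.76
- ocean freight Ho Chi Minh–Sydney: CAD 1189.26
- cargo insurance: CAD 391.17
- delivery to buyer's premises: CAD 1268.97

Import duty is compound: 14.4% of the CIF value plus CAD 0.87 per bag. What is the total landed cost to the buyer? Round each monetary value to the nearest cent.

Total landed cost: CAD 184409.54

EXW: the seller makes goods available at their premises; the buyer bears all onward costs.
CIF value = EXW price + inland to port + export clearance + origin terminal + freight + insurance = 156999.57 + 146.27 + 364.51 + 299.76 + 1189.26 + 391.17 = 159390.54
Ad valorem component: 159390.54 × 14.4% = 22952.24
Specific component: 917 × 0.87 = 797.79
Import duty = 22952.24 + 797.79 = 23750.03
Buyer bears: inland to port 146.27 + export clearance 364.51 + origin terminal 299.76 + freight 1189.26 + insurance 391.17 + delivery 1268.97 + duty 23750.03 = 27409.97
Landed cost = invoice 156999.57 + 27409.97 = 184409.54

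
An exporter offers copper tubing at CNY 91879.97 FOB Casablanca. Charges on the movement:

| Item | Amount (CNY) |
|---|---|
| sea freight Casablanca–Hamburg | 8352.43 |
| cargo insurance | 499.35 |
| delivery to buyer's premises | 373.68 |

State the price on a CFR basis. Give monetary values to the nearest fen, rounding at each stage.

Not relevant to the conversion: insurance, delivery — on the buyer under both terms; not part of either seller's price.
From FOB to CFR, the seller additionally bears: freight.
CFR price = 91879.97 + 8352.43 = 100232.40

CFR price: CNY 100232.40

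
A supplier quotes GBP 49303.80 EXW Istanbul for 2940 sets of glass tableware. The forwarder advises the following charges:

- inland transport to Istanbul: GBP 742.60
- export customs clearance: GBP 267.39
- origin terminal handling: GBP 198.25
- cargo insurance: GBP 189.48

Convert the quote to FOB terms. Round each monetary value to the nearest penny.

FOB price: GBP 50512.04

Not relevant to the conversion: insurance — on the buyer under both terms; not part of either seller's price.
From EXW to FOB, the seller additionally bears: inland to port, export clearance, origin terminal.
FOB price = 49303.80 + 742.60 + 267.39 + 198.25 = 50512.04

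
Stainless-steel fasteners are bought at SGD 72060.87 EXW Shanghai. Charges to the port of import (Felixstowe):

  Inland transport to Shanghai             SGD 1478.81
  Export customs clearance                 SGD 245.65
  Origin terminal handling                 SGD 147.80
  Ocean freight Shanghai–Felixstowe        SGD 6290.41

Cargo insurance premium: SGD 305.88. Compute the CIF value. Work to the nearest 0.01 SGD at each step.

CIF value: SGD 80529.42

CIF = EXW price + pre-shipment costs + freight + insurance
CIF = 72060.87 + 1478.81 + 245.65 + 147.80 + 6290.41 + 305.88 = 80529.42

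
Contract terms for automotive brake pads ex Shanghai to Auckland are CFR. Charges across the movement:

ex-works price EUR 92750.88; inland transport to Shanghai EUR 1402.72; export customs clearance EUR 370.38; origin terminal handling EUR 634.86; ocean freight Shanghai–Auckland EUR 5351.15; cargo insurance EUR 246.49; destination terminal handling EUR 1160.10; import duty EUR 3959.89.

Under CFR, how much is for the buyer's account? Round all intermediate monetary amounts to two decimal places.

Buyer's account: EUR 5366.48

CFR: the seller pays costs through ocean freight to the destination port, but not insurance.
Seller's account: goods 92750.88 + inland to port 1402.72 + export clearance 370.38 + origin terminal 634.86 + freight 5351.15 = 100509.99
Buyer's account: insurance 246.49 + destination terminal 1160.10 + duty 3959.89 = 5366.48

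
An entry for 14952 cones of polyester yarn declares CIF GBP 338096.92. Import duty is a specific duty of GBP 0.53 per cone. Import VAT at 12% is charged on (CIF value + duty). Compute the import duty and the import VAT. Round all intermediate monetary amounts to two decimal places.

Import duty = 14952 × 0.53 = 7924.56
VAT base = CIF + duty = 338096.92 + 7924.56 = 346021.48
Import VAT = 346021.48 × 12% = 41522.58

Import duty: GBP 7924.56; import VAT: GBP 41522.58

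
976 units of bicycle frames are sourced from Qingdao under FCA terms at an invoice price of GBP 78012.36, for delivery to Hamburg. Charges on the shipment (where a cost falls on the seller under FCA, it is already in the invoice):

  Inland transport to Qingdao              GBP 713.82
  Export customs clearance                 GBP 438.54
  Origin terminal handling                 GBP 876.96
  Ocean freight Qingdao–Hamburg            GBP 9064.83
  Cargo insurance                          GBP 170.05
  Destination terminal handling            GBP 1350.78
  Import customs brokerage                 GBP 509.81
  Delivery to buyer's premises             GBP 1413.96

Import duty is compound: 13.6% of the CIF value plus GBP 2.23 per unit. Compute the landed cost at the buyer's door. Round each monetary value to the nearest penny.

Total landed cost: GBP 105560.12

FCA: the seller delivers export-cleared goods to the carrier; the buyer bears costs from that point.
Already in the invoice (seller's account under FCA): inland to port, export clearance — exclude.
CIF value = FCA price + origin terminal + freight + insurance = 78012.36 + 876.96 + 9064.83 + 170.05 = 88124.20
Ad valorem component: 88124.20 × 13.6% = 11984.89
Specific component: 976 × 2.23 = 2176.48
Import duty = 11984.89 + 2176.48 = 14161.37
Buyer bears: origin terminal 876.96 + freight 9064.83 + insurance 170.05 + destination terminal 1350.78 + brokerage 509.81 + delivery 1413.96 + duty 14161.37 = 27547.76
Landed cost = invoice 78012.36 + 27547.76 = 105560.12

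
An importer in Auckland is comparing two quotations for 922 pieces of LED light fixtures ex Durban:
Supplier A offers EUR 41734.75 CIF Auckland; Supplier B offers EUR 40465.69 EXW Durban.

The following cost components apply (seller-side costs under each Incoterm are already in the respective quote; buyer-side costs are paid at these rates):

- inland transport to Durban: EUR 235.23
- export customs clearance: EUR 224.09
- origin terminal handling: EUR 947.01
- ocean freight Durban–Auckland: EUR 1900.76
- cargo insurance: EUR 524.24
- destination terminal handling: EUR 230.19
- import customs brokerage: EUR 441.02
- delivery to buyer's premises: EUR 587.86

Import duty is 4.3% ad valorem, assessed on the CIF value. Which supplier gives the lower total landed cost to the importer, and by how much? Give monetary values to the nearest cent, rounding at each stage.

Supplier A (CIF):
The CIF price already equals the CIF value: 41734.75
Import duty = 41734.75 × 4.3% = 1794.59
Buyer bears (A): 230.19 + 441.02 + 587.86 = 1259.07
Landed cost (A) = invoice 41734.75 + 1259.07 + duty 1794.59 = 44788.41
Supplier B (EXW):
CIF value = EXW price + inland to port + export clearance + origin terminal + freight + insurance = 40465.69 + 235.23 + 224.09 + 947.01 + 1900.76 + 524.24 = 44297.02
Import duty = 44297.02 × 4.3% = 1904.77
Buyer bears (B): 235.23 + 224.09 + 947.01 + 1900.76 + 524.24 + 230.19 + 441.02 + 587.86 = 5090.40
Landed cost (B) = invoice 40465.69 + 5090.40 + duty 1904.77 = 47460.86
Difference = |44788.41 − 47460.86| = 2672.45

Supplier A is cheaper by EUR 2672.45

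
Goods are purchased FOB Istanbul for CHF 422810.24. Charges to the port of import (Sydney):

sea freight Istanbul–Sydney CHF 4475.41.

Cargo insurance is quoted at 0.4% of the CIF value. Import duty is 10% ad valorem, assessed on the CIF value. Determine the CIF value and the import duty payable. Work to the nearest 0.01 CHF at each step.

CIF value: CHF 429001.66; import duty: CHF 42900.17

Let C be the CIF value. C = FOB price + freight + 0.4% × C
C − 0.4% × C = 422810.24 + 4475.41
0.996 × C = 427285.65
C = 427285.65 / 0.996 = 429001.66
Insurance premium = 0.4% × 429001.66 = 1716.01
Import duty = 429001.66 × 10% = 42900.17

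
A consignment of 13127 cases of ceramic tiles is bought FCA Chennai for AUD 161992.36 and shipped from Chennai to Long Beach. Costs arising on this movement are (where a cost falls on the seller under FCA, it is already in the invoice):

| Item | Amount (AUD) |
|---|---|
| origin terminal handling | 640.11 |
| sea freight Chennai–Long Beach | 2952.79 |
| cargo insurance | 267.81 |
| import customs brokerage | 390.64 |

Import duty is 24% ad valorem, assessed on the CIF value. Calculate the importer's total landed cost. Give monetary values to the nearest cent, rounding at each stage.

Total landed cost: AUD 206048.45

FCA: the seller delivers export-cleared goods to the carrier; the buyer bears costs from that point.
CIF value = FCA price + origin terminal + freight + insurance = 161992.36 + 640.11 + 2952.79 + 267.81 = 165853.07
Import duty = 165853.07 × 24% = 39804.74
Buyer bears: origin terminal 640.11 + freight 2952.79 + insurance 267.81 + brokerage 390.64 + duty 39804.74 = 44056.09
Landed cost = invoice 161992.36 + 44056.09 = 206048.45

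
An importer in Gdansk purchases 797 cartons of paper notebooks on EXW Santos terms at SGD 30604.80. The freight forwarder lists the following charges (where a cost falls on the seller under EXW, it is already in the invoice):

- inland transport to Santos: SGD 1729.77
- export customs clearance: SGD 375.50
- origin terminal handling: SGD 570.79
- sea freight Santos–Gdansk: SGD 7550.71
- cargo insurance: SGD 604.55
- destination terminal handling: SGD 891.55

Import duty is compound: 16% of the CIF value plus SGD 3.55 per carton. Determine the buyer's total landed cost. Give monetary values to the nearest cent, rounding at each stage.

EXW: the seller makes goods available at their premises; the buyer bears all onward costs.
CIF value = EXW price + inland to port + export clearance + origin terminal + freight + insurance = 30604.80 + 1729.77 + 375.50 + 570.79 + 7550.71 + 604.55 = 41436.12
Ad valorem component: 41436.12 × 16% = 6629.78
Specific component: 797 × 3.55 = 2829.35
Import duty = 6629.78 + 2829.35 = 9459.13
Buyer bears: inland to port 1729.77 + export clearance 375.50 + origin terminal 570.79 + freight 7550.71 + insurance 604.55 + destination terminal 891.55 + duty 9459.13 = 21182.00
Landed cost = invoice 30604.80 + 21182.00 = 51786.80

Total landed cost: SGD 51786.80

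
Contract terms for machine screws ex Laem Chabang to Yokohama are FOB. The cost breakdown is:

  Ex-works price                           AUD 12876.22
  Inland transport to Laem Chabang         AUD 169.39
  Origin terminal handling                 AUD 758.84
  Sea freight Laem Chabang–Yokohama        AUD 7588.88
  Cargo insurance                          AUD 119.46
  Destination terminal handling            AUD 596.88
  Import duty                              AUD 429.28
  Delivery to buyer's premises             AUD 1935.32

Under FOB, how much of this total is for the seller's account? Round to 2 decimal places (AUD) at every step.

FOB: the seller bears costs until goods are on board at the origin port; the buyer bears freight, insurance and all costs thereafter.
Seller's account: goods 12876.22 + inland to port 169.39 + origin terminal 758.84 = 13804.45
Buyer's account: freight 7588.88 + insurance 119.46 + destination terminal 596.88 + duty 429.28 + delivery 1935.32 = 10669.82

Seller's account: AUD 13804.45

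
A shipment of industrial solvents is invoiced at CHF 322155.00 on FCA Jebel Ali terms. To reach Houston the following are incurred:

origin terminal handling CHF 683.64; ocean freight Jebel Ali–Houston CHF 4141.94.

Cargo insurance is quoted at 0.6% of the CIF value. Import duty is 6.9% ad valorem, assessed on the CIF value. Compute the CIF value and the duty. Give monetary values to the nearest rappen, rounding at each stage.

CIF value: CHF 328954.31; import duty: CHF 22697.85

Let C be the CIF value. C = FCA price + pre-shipment costs + freight + 0.6% × C
C − 0.6% × C = 322155.00 + 683.64 + 4141.94
0.994 × C = 326980.58
C = 326980.58 / 0.994 = 328954.31
Insurance premium = 0.6% × 328954.31 = 1973.73
Import duty = 328954.31 × 6.9% = 22697.85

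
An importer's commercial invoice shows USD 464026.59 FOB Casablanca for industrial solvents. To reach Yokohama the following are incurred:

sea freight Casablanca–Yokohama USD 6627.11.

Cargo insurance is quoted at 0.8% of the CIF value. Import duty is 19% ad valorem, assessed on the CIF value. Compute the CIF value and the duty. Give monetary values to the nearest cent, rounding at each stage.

CIF value: USD 474449.29; import duty: USD 90145.37

Let C be the CIF value. C = FOB price + freight + 0.8% × C
C − 0.8% × C = 464026.59 + 6627.11
0.992 × C = 470653.70
C = 470653.70 / 0.992 = 474449.29
Insurance premium = 0.8% × 474449.29 = 3795.59
Import duty = 474449.29 × 19% = 90145.37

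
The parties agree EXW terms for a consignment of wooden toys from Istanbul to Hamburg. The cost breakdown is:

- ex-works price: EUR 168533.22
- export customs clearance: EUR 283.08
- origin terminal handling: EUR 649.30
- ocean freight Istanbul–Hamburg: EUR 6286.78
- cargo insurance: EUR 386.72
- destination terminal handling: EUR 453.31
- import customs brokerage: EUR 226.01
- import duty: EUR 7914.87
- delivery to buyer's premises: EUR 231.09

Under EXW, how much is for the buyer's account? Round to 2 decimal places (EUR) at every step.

Buyer's account: EUR 16431.16

EXW: the seller makes goods available at their premises; the buyer bears all onward costs.
Seller's account: goods 168533.22 = 168533.22
Buyer's account: export clearance 283.08 + origin terminal 649.30 + freight 6286.78 + insurance 386.72 + destination terminal 453.31 + brokerage 226.01 + duty 7914.87 + delivery 231.09 = 16431.16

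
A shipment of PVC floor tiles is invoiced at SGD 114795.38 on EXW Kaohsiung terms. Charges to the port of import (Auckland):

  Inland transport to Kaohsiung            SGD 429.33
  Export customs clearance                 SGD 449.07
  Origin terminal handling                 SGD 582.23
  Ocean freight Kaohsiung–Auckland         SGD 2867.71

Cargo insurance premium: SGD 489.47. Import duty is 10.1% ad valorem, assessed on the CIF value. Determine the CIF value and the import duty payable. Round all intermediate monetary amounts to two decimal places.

CIF = EXW price + pre-shipment costs + freight + insurance
CIF = 114795.38 + 429.33 + 449.07 + 582.23 + 2867.71 + 489.47 = 119613.19
Import duty = 119613.19 × 10.1% = 12080.93

CIF value: SGD 119613.19; import duty: SGD 12080.93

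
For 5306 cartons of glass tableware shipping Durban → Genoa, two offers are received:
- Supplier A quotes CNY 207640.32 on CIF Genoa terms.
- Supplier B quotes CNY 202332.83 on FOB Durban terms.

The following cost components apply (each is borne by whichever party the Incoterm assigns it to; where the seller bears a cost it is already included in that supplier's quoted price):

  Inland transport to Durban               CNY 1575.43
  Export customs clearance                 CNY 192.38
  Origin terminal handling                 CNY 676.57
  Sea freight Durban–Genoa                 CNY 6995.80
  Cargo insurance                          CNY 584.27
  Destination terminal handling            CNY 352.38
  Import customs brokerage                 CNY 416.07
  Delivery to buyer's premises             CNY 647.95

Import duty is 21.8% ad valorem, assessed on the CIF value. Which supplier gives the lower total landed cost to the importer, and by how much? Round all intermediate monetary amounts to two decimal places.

Supplier A is cheaper by CNY 2768.00

Supplier A (CIF):
The CIF price already equals the CIF value: 207640.32
Import duty = 207640.32 × 21.8% = 45265.59
Buyer bears (A): 352.38 + 416.07 + 647.95 = 1416.40
Landed cost (A) = invoice 207640.32 + 1416.40 + duty 45265.59 = 254322.31
Supplier B (FOB):
CIF value = FOB price + freight + insurance = 202332.83 + 6995.80 + 584.27 = 209912.90
Import duty = 209912.90 × 21.8% = 45761.01
Buyer bears (B): 6995.80 + 584.27 + 352.38 + 416.07 + 647.95 = 8996.47
Landed cost (B) = invoice 202332.83 + 8996.47 + duty 45761.01 = 257090.31
Difference = |254322.31 − 257090.31| = 2768.00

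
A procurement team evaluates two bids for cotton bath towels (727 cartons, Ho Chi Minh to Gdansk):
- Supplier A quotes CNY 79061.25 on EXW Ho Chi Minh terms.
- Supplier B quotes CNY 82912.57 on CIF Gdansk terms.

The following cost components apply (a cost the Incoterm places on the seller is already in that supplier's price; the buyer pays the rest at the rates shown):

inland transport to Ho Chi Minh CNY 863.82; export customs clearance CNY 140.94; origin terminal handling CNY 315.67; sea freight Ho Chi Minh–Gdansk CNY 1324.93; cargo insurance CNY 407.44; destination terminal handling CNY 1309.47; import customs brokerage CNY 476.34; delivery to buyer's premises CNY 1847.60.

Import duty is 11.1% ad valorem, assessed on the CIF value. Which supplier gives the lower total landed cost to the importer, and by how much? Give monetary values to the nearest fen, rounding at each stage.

Supplier A is cheaper by CNY 887.16

Supplier A (EXW):
CIF value = EXW price + inland to port + export clearance + origin terminal + freight + insurance = 79061.25 + 863.82 + 140.94 + 315.67 + 1324.93 + 407.44 = 82114.05
Import duty = 82114.05 × 11.1% = 9114.66
Buyer bears (A): 863.82 + 140.94 + 315.67 + 1324.93 + 407.44 + 1309.47 + 476.34 + 1847.60 = 6686.21
Landed cost (A) = invoice 79061.25 + 6686.21 + duty 9114.66 = 94862.12
Supplier B (CIF):
The CIF price already equals the CIF value: 82912.57
Import duty = 82912.57 × 11.1% = 9203.30
Buyer bears (B): 1309.47 + 476.34 + 1847.60 = 3633.41
Landed cost (B) = invoice 82912.57 + 3633.41 + duty 9203.30 = 95749.28
Difference = |94862.12 − 95749.28| = 887.16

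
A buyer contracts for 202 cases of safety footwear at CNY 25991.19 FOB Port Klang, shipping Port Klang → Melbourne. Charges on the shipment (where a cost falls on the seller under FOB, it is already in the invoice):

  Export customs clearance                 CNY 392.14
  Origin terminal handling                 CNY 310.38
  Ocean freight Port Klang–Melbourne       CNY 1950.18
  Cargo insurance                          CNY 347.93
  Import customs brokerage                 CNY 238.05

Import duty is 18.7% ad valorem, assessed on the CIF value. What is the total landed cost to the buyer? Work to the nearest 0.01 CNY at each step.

Total landed cost: CNY 33817.45

FOB: the seller bears costs until goods are on board at the origin port; the buyer bears freight, insurance and all costs thereafter.
Already in the invoice (seller's account under FOB): export clearance, origin terminal — exclude.
CIF value = FOB price + freight + insurance = 25991.19 + 1950.18 + 347.93 = 28289.30
Import duty = 28289.30 × 18.7% = 5290.10
Buyer bears: freight 1950.18 + insurance 347.93 + brokerage 238.05 + duty 5290.10 = 7826.26
Landed cost = invoice 25991.19 + 7826.26 = 33817.45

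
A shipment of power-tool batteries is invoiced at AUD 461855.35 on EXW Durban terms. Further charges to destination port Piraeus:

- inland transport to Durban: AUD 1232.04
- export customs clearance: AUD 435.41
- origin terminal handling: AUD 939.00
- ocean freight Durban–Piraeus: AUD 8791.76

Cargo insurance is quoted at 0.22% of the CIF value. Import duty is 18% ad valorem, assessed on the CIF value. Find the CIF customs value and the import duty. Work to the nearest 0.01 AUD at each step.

CIF value: AUD 474297.01; import duty: AUD 85373.46

Let C be the CIF value. C = EXW price + pre-shipment costs + freight + 0.22% × C
C − 0.22% × C = 461855.35 + 1232.04 + 435.41 + 939.00 + 8791.76
0.9978 × C = 473253.56
C = 473253.56 / 0.9978 = 474297.01
Insurance premium = 0.22% × 474297.01 = 1043.45
Import duty = 474297.01 × 18% = 85373.46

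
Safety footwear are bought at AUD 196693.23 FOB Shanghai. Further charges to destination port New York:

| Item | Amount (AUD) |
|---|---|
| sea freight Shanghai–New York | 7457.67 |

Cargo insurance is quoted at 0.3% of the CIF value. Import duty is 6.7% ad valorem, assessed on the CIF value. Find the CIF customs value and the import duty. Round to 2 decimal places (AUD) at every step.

Let C be the CIF value. C = FOB price + freight + 0.3% × C
C − 0.3% × C = 196693.23 + 7457.67
0.997 × C = 204150.90
C = 204150.90 / 0.997 = 204765.20
Insurance premium = 0.3% × 204765.20 = 614.30
Import duty = 204765.20 × 6.7% = 13719.27

CIF value: AUD 204765.20; import duty: AUD 13719.27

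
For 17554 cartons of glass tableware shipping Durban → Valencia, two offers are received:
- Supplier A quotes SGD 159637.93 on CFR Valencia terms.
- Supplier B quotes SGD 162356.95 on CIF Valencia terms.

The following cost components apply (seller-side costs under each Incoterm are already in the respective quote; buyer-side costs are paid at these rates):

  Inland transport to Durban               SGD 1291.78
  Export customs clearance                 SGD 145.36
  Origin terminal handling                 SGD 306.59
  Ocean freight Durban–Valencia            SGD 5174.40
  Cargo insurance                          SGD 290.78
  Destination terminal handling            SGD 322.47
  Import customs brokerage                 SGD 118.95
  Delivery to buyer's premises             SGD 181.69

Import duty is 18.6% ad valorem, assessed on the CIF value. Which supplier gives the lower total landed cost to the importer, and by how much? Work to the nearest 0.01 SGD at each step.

Supplier A is cheaper by SGD 2879.89

Supplier A (CFR):
CIF value = CFR price + insurance = 159637.93 + 290.78 = 159928.71
Import duty = 159928.71 × 18.6% = 29746.74
Buyer bears (A): 290.78 + 322.47 + 118.95 + 181.69 = 913.89
Landed cost (A) = invoice 159637.93 + 913.89 + duty 29746.74 = 190298.56
Supplier B (CIF):
The CIF price already equals the CIF value: 162356.95
Import duty = 162356.95 × 18.6% = 30198.39
Buyer bears (B): 322.47 + 118.95 + 181.69 = 623.11
Landed cost (B) = invoice 162356.95 + 623.11 + duty 30198.39 = 193178.45
Difference = |190298.56 − 193178.45| = 2879.89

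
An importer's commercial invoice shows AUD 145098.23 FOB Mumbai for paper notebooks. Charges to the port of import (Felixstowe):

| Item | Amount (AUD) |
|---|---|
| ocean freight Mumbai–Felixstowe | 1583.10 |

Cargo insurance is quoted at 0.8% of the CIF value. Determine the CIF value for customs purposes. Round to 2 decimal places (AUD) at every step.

Let C be the CIF value. C = FOB price + freight + 0.8% × C
C − 0.8% × C = 145098.23 + 1583.10
0.992 × C = 146681.33
C = 146681.33 / 0.992 = 147864.24
Insurance premium = 0.8% × 147864.24 = 1182.91

CIF value: AUD 147864.24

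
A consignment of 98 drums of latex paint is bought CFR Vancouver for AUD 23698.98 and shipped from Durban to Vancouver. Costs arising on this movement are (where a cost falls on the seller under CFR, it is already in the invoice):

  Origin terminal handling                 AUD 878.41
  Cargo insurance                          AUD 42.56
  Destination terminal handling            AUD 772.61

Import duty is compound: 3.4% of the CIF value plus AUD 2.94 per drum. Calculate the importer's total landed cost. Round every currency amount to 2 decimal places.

Total landed cost: AUD 25609.48

CFR: the seller pays costs through ocean freight to the destination port, but not insurance.
Already in the invoice (seller's account under CFR): origin terminal — exclude.
CIF value = CFR price + insurance = 23698.98 + 42.56 = 23741.54
Ad valorem component: 23741.54 × 3.4% = 807.21
Specific component: 98 × 2.94 = 288.12
Import duty = 807.21 + 288.12 = 1095.33
Buyer bears: insurance 42.56 + destination terminal 772.61 + duty 1095.33 = 1910.50
Landed cost = invoice 23698.98 + 1910.50 = 25609.48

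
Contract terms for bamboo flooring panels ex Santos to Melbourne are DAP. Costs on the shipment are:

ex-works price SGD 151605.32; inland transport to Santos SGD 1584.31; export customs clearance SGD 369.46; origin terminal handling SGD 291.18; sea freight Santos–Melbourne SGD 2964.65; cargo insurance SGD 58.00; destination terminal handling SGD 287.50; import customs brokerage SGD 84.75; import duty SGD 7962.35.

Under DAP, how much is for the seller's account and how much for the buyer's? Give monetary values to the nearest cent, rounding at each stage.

Seller: SGD 157160.42; buyer: SGD 8047.10

DAP: the seller bears all costs to the named destination except import duty and clearance.
Seller's account: goods 151605.32 + inland to port 1584.31 + export clearance 369.46 + origin terminal 291.18 + freight 2964.65 + insurance 58.00 + destination terminal 287.50 = 157160.42
Buyer's account: brokerage 84.75 + duty 7962.35 = 8047.10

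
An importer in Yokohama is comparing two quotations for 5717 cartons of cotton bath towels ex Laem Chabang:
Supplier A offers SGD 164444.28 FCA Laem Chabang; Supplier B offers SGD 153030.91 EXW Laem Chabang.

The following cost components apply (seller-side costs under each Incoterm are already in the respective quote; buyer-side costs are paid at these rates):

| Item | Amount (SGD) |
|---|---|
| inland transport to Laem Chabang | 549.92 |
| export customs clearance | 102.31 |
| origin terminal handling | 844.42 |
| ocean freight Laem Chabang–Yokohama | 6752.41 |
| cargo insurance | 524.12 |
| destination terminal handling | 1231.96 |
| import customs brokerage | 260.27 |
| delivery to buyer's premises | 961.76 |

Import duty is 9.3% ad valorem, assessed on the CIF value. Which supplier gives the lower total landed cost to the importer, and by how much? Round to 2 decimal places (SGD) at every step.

Supplier A (FCA):
CIF value = FCA price + origin terminal + freight + insurance = 164444.28 + 844.42 + 6752.41 + 524.12 = 172565.23
Import duty = 172565.23 × 9.3% = 16048.57
Buyer bears (A): 844.42 + 6752.41 + 524.12 + 1231.96 + 260.27 + 961.76 = 10574.94
Landed cost (A) = invoice 164444.28 + 10574.94 + duty 16048.57 = 191067.79
Supplier B (EXW):
CIF value = EXW price + inland to port + export clearance + origin terminal + freight + insurance = 153030.91 + 549.92 + 102.31 + 844.42 + 6752.41 + 524.12 = 161804.09
Import duty = 161804.09 × 9.3% = 15047.78
Buyer bears (B): 549.92 + 102.31 + 844.42 + 6752.41 + 524.12 + 1231.96 + 260.27 + 961.76 = 11227.17
Landed cost (B) = invoice 153030.91 + 11227.17 + duty 15047.78 = 179305.86
Difference = |191067.79 − 179305.86| = 11761.93

Supplier B is cheaper by SGD 11761.93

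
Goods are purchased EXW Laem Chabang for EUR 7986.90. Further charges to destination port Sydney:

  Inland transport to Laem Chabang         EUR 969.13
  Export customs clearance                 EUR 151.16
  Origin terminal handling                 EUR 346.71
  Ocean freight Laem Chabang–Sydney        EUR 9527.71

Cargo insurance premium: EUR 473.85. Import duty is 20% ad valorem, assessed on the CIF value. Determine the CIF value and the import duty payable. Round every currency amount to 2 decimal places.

CIF value: EUR 19455.46; import duty: EUR 3891.09

CIF = EXW price + pre-shipment costs + freight + insurance
CIF = 7986.90 + 969.13 + 151.16 + 346.71 + 9527.71 + 473.85 = 19455.46
Import duty = 19455.46 × 20% = 3891.09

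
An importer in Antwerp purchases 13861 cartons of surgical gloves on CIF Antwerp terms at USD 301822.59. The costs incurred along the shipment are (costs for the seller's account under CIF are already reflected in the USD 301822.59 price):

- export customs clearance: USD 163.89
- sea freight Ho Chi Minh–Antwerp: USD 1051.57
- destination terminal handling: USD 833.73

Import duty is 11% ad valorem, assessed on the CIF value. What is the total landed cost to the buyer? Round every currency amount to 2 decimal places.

Total landed cost: USD 335856.80

CIF: the seller pays costs through ocean freight and marine insurance to the destination port.
Already in the invoice (seller's account under CIF): export clearance, freight — exclude.
The CIF price already equals the CIF value: 301822.59
Import duty = 301822.59 × 11% = 33200.48
Buyer bears: destination terminal 833.73 + duty 33200.48 = 34034.21
Landed cost = invoice 301822.59 + 34034.21 = 335856.80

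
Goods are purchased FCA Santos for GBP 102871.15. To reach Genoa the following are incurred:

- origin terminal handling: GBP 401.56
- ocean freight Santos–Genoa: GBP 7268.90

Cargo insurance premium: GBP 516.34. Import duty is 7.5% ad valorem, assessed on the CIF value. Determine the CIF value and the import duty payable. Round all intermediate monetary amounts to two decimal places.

CIF = FCA price + pre-shipment costs + freight + insurance
CIF = 102871.15 + 401.56 + 7268.90 + 516.34 = 111057.95
Import duty = 111057.95 × 7.5% = 8329.35

CIF value: GBP 111057.95; import duty: GBP 8329.35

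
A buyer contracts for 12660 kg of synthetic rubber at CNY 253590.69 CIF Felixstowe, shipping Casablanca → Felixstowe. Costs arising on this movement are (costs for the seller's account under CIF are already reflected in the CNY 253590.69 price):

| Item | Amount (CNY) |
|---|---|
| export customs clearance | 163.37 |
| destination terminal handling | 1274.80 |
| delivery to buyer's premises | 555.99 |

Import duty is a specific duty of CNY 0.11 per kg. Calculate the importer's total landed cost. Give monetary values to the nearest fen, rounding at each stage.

CIF: the seller pays costs through ocean freight and marine insurance to the destination port.
Already in the invoice (seller's account under CIF): export clearance — exclude.
The CIF price already equals the CIF value: 253590.69
Import duty = 12660 × 0.11 = 1392.60
Buyer bears: destination terminal 1274.80 + delivery 555.99 + duty 1392.60 = 3223.39
Landed cost = invoice 253590.69 + 3223.39 = 256814.08

Total landed cost: CNY 256814.08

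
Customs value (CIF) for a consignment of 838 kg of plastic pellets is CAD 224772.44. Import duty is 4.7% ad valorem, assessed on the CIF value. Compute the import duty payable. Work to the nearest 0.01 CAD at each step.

Import duty = 224772.44 × 4.7% = 10564.30

Import duty: CAD 10564.30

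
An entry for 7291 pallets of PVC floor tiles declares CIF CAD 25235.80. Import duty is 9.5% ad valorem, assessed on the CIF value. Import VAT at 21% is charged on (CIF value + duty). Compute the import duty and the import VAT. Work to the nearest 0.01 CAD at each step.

Import duty = 25235.80 × 9.5% = 2397.40
VAT base = CIF + duty = 25235.80 + 2397.40 = 27633.20
Import VAT = 27633.20 × 21% = 5802.97

Import duty: CAD 2397.40; import VAT: CAD 5802.97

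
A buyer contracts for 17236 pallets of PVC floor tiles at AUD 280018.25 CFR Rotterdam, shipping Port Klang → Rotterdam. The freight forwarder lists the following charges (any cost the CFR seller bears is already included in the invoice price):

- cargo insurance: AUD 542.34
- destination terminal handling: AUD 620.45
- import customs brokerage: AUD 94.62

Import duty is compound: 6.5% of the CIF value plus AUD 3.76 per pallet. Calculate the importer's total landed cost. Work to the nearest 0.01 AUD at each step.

Total landed cost: AUD 364319.46

CFR: the seller pays costs through ocean freight to the destination port, but not insurance.
CIF value = CFR price + insurance = 280018.25 + 542.34 = 280560.59
Ad valorem component: 280560.59 × 6.5% = 18236.44
Specific component: 17236 × 3.76 = 64807.36
Import duty = 18236.44 + 64807.36 = 83043.80
Buyer bears: insurance 542.34 + destination terminal 620.45 + brokerage 94.62 + duty 83043.80 = 84301.21
Landed cost = invoice 280018.25 + 84301.21 = 364319.46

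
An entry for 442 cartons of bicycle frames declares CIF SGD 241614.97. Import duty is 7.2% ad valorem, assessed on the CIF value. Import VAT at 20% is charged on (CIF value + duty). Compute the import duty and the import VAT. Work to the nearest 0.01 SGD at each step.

Import duty = 241614.97 × 7.2% = 17396.28
VAT base = CIF + duty = 241614.97 + 17396.28 = 259011.25
Import VAT = 259011.25 × 20% = 51802.25

Import duty: SGD 17396.28; import VAT: SGD 51802.25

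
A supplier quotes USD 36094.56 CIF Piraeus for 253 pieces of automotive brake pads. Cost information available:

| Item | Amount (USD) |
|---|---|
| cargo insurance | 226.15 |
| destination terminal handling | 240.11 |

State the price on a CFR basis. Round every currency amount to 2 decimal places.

Not relevant to the conversion: destination terminal — on the buyer under both terms; not part of either seller's price.
From CIF to CFR, the seller no longer bears: insurance.
CFR price = 36094.56 − 226.15 = 35868.41

CFR price: USD 35868.41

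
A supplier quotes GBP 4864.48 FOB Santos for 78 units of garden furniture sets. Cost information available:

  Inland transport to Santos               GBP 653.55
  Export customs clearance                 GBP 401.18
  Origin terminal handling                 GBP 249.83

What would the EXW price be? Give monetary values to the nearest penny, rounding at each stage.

EXW price: GBP 3559.92

From FOB to EXW, the seller no longer bears: inland to port, export clearance, origin terminal.
EXW price = 4864.48 − 653.55 − 401.18 − 249.83 = 3559.92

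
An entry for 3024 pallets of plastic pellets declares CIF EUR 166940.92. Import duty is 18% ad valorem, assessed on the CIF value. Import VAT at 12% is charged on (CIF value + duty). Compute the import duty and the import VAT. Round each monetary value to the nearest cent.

Import duty = 166940.92 × 18% = 30049.37
VAT base = CIF + duty = 166940.92 + 30049.37 = 196990.29
Import VAT = 196990.29 × 12% = 23638.83

Import duty: EUR 30049.37; import VAT: EUR 23638.83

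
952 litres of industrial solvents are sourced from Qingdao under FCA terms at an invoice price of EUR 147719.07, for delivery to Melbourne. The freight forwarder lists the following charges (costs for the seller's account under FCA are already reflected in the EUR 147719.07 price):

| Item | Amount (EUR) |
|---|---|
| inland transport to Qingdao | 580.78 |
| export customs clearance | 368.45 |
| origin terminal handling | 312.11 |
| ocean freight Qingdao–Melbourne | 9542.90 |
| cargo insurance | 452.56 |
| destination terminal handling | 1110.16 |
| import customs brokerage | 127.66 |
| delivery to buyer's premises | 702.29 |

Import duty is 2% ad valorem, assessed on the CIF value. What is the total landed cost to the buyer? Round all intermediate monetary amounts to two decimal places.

FCA: the seller delivers export-cleared goods to the carrier; the buyer bears costs from that point.
Already in the invoice (seller's account under FCA): inland to port, export clearance — exclude.
CIF value = FCA price + origin terminal + freight + insurance = 147719.07 + 312.11 + 9542.90 + 452.56 = 158026.64
Import duty = 158026.64 × 2% = 3160.53
Buyer bears: origin terminal 312.11 + freight 9542.90 + insurance 452.56 + destination terminal 1110.16 + brokerage 127.66 + delivery 702.29 + duty 3160.53 = 15408.21
Landed cost = invoice 147719.07 + 15408.21 = 163127.28

Total landed cost: EUR 163127.28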